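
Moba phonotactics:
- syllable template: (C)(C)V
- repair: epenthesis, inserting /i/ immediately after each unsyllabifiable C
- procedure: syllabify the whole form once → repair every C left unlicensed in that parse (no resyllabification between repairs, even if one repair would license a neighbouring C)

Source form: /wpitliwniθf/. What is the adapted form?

The consonants /θ/, /f/ cannot be parsed into a legal (C)(C)V syllable (no codas are permitted; onsets may contain at most 2 consonants).
Inserting the epenthetic vowel yields /θ/ → /θi/, /f/ → /fi/.

wpitliwniθifi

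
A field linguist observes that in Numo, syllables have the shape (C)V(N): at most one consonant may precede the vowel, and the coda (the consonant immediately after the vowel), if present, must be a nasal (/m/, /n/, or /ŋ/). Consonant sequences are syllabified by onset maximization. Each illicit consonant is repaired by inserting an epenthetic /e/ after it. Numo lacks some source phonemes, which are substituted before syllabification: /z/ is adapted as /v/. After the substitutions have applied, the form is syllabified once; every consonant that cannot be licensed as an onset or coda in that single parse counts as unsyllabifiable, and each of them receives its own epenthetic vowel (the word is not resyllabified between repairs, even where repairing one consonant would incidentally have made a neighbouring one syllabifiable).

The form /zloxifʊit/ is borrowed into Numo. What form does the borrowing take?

Substitution: /z/ → /v/, giving /vloxifʊit/.
Syllabifying with onset maximization leaves /v/, /t/ stranded (only a nasal (/m/, /n/, or /ŋ/) is licensed in coda position; onsets are limited to one consonant).
Inserting the epenthetic vowel yields /v/ → /ve/, /t/ → /te/.

veloxifʊite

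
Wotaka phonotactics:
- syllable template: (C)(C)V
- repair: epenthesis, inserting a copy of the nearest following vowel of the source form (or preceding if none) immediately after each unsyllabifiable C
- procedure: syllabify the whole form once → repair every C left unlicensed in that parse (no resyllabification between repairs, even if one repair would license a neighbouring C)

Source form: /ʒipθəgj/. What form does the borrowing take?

The consonants /g/, /j/ cannot be parsed into a legal (C)(C)V syllable (no codas are permitted; onsets may contain at most 2 consonants).
Each unlicensed consonant becomes the onset of a new syllable: /g/ → /gə/, /j/ → /jə/.

ʒipθəgəjə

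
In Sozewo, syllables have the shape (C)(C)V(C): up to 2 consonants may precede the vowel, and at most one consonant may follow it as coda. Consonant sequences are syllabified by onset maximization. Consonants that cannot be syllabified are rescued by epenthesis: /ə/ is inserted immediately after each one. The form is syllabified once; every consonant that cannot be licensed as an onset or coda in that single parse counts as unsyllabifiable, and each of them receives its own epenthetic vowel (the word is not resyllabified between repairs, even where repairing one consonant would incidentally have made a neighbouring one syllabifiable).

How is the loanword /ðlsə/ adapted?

ðəlsə

The consonants /ð/ cannot be parsed into a legal (C)(C)V(C) syllable (at most one coda consonant is licensed; onsets may contain at most 2 consonants).
Each unlicensed consonant becomes the onset of a new syllable: /ð/ → /ðə/.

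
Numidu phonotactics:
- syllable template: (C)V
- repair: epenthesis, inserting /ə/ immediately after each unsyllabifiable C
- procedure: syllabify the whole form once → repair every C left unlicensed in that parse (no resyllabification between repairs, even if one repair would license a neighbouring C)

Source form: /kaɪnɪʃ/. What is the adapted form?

kaɪnɪʃə

Under (C)V, the unsyllabifiable consonants are /ʃ/ (no codas are permitted; onsets are limited to one consonant).
Epenthesis after each stranded consonant: /ʃ/ → /ʃə/.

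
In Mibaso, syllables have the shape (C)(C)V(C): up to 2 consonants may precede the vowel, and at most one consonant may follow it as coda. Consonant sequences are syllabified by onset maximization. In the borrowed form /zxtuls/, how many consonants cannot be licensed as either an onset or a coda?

The consonants /z/, /s/ cannot be parsed into a legal (C)(C)V(C) syllable (at most one coda consonant is licensed; onsets may contain at most 2 consonants).

2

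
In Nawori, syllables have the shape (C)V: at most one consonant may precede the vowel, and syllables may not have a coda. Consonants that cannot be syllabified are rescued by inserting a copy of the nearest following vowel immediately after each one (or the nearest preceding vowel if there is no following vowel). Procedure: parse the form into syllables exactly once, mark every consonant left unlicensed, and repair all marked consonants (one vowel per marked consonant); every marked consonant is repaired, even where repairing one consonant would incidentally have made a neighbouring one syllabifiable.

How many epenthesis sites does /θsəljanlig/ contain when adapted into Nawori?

The unsyllabifiable consonants are /θ/, /l/, /n/, /g/; each receives one epenthetic vowel.

4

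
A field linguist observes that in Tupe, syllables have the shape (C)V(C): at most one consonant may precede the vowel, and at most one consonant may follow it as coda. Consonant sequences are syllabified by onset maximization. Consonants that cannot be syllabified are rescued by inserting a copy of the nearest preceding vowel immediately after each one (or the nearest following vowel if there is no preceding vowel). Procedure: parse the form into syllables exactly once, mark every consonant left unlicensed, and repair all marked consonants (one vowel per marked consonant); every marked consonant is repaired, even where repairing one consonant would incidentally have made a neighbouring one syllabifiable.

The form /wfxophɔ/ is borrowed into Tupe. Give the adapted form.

The consonants /w/, /f/ cannot be parsed into a legal (C)V(C) syllable (at most one coda consonant is licensed; onsets are limited to one consonant).
Inserting the epenthetic vowel yields /w/ → /wo/, /f/ → /fo/.

wofoxophɔ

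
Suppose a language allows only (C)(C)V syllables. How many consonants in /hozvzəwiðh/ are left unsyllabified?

3

The consonants /z/, /ð/, /h/ cannot be parsed into a legal (C)(C)V syllable (no codas are permitted; onsets may contain at most 2 consonants).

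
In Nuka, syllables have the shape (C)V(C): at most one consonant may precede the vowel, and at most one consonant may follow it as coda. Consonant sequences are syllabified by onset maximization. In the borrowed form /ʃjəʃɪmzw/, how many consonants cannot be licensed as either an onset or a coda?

3

The consonants /ʃ/, /z/, /w/ cannot be parsed into a legal (C)V(C) syllable (at most one coda consonant is licensed; onsets are limited to one consonant).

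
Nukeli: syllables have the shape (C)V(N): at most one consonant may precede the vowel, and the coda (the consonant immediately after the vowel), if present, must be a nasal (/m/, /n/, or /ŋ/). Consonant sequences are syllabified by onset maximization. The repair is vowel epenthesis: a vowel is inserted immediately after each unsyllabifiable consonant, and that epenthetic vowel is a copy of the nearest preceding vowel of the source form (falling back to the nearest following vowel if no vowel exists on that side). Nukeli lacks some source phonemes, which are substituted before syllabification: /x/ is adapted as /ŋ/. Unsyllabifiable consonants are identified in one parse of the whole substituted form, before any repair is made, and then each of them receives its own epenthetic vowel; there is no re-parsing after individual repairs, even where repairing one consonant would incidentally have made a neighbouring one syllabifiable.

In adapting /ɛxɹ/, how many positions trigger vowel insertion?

1

After substitution the input is /ɛŋɹ/.
The unsyllabifiable consonants are /ɹ/; each receives one epenthetic vowel.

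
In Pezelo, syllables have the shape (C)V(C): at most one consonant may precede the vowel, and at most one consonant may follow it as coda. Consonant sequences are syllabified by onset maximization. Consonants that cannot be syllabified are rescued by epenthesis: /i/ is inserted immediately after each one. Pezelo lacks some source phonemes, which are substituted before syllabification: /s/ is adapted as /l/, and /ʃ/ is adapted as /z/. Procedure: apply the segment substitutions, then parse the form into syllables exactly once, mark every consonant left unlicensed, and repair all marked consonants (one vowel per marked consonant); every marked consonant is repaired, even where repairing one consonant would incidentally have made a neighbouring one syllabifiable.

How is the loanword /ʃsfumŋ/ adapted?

zilifumŋi

Substitution: /ʃ/ → /z/, /s/ → /l/, giving /zlfumŋ/.
Syllabifying with onset maximization leaves /z/, /l/, /ŋ/ stranded (at most one coda consonant is licensed; onsets are limited to one consonant).
Epenthesis after each stranded consonant: /z/ → /zi/, /l/ → /li/, /ŋ/ → /ŋi/.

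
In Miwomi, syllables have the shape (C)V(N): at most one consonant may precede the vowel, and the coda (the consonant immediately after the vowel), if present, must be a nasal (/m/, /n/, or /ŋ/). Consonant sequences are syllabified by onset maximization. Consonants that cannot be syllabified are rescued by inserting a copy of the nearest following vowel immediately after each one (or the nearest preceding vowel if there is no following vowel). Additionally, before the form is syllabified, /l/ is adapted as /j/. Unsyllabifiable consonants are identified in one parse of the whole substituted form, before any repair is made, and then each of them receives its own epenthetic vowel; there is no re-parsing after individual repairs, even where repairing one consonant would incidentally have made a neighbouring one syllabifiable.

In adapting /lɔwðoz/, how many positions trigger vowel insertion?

2

After substitution the input is /jɔwðoz/.
The unsyllabifiable consonants are /w/, /z/; each receives one epenthetic vowel.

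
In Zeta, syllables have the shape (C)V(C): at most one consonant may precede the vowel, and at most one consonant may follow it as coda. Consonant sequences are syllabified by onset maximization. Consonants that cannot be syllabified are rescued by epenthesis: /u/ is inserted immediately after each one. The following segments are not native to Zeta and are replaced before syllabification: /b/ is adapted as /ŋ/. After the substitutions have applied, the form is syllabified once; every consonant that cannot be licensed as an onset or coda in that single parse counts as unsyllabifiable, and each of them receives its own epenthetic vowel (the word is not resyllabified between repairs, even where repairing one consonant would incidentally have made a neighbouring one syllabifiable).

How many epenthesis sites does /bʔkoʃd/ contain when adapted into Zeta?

3

After substitution the input is /ŋʔkoʃd/.
The unsyllabifiable consonants are /ŋ/, /ʔ/, /d/; each receives one epenthetic vowel.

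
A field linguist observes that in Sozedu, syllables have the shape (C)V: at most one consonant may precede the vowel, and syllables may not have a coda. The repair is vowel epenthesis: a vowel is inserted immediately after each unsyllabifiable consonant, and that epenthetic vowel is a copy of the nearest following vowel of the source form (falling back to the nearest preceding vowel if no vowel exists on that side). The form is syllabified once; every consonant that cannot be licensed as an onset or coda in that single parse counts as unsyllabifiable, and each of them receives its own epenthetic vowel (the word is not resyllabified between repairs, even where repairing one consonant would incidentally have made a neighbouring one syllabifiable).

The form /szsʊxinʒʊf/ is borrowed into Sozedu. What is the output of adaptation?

sʊzʊsʊxinʊʒʊfʊ

Syllabifying with onset maximization leaves /s/, /z/, /n/, /f/ stranded (no codas are permitted; onsets are limited to one consonant).
Inserting the epenthetic vowel yields /s/ → /sʊ/, /z/ → /zʊ/, /n/ → /nʊ/, /f/ → /fʊ/.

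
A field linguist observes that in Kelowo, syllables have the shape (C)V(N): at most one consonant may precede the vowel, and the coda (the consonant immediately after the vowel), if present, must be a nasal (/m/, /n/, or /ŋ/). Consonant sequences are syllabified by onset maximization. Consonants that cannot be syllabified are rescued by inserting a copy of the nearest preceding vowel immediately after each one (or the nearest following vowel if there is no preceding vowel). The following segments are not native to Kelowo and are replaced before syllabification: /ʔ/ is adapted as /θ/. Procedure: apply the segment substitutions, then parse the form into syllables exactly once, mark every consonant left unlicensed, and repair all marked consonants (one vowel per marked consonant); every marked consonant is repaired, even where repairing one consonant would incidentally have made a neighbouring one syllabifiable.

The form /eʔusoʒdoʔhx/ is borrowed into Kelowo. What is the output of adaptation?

Substitution: /ʔ/ → /θ/, giving /eθusoʒdoθhx/.
The consonants /ʒ/, /θ/, /h/, /x/ cannot be parsed into a legal (C)V(N) syllable (only a nasal (/m/, /n/, or /ŋ/) is licensed in coda position; onsets are limited to one consonant).
Each unlicensed consonant becomes the onset of a new syllable: /ʒ/ → /ʒo/, /θ/ → /θo/, /h/ → /ho/, /x/ → /xo/.

eθusoʒodoθohoxo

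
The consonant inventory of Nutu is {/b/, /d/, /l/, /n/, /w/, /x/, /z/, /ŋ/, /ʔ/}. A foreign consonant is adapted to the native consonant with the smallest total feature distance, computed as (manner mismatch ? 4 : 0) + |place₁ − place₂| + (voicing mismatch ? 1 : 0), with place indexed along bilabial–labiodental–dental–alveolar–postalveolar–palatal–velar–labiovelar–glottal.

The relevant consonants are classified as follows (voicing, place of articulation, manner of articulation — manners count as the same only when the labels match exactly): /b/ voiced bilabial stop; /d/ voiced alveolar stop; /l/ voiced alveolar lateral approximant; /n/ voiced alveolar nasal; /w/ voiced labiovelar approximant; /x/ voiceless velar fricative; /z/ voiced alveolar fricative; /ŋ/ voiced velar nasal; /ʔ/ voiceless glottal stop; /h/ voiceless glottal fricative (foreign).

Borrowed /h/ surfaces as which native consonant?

x

/x/ is closest: same manner (fricative), place distance 2 (glottal→velar), same voicing; total 2. Next closest is /ʔ/ at distance 4.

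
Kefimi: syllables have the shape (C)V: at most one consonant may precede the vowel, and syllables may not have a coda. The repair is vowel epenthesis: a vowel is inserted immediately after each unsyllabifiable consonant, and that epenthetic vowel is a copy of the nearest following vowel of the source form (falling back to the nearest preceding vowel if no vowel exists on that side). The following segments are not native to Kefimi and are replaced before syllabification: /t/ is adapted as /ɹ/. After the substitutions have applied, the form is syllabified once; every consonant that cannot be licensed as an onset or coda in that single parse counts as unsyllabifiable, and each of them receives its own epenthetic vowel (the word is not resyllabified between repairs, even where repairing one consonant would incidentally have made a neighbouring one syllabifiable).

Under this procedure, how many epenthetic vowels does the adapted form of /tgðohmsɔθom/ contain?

After substitution the input is /ɹgðohmsɔθom/.
The unsyllabifiable consonants are /ɹ/, /g/, /h/, /m/, /m/; each receives one epenthetic vowel.

5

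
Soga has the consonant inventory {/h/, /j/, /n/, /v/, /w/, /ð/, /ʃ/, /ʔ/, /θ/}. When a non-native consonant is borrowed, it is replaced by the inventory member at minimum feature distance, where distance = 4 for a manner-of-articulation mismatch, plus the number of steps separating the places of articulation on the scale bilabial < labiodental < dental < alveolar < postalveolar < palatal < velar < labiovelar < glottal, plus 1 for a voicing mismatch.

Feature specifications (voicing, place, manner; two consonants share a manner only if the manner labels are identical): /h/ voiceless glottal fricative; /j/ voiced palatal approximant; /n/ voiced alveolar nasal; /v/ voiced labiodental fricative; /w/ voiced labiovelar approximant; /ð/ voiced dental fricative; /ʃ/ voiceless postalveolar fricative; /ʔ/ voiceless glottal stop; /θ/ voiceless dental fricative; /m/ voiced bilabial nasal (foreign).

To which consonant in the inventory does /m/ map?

n

/n/ is closest: same manner (nasal), place distance 3 (bilabial→alveolar), same voicing; total 3. Next closest is /v/ at distance 5.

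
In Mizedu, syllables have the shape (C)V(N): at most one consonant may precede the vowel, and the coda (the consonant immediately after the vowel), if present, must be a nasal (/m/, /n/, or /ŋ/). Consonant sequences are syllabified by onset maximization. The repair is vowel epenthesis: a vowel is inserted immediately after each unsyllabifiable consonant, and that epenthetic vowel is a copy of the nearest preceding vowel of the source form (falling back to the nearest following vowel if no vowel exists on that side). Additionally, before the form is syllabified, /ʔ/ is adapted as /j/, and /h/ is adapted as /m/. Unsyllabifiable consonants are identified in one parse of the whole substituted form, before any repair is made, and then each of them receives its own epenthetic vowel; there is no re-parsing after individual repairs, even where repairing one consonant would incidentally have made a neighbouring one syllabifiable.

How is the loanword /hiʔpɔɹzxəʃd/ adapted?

mijipɔɹɔzɔxəʃədə

Substitution: /h/ → /m/, /ʔ/ → /j/, giving /mijpɔɹzxəʃd/.
The consonants /j/, /ɹ/, /z/, /ʃ/, /d/ cannot be parsed into a legal (C)V(N) syllable (only a nasal (/m/, /n/, or /ŋ/) is licensed in coda position; onsets are limited to one consonant).
Inserting the epenthetic vowel yields /j/ → /ji/, /ɹ/ → /ɹɔ/, /z/ → /zɔ/, /ʃ/ → /ʃə/, /d/ → /də/.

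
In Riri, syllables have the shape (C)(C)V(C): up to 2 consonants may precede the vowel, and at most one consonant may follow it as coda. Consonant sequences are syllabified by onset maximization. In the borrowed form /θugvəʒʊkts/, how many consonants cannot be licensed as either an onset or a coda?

2

Under (C)(C)V(C), the unsyllabifiable consonants are /t/, /s/ (at most one coda consonant is licensed; onsets may contain at most 2 consonants).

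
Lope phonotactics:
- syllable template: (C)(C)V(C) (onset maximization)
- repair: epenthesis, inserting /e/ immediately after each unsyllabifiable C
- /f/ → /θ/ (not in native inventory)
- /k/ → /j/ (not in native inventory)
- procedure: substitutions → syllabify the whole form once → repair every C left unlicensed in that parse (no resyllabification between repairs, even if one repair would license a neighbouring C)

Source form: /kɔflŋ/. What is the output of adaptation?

Substitution: /k/ → /j/, /f/ → /θ/, giving /jɔθlŋ/.
Under (C)(C)V(C), the unsyllabifiable consonants are /l/, /ŋ/ (at most one coda consonant is licensed; onsets may contain at most 2 consonants).
Inserting the epenthetic vowel yields /l/ → /le/, /ŋ/ → /ŋe/.

jɔθleŋe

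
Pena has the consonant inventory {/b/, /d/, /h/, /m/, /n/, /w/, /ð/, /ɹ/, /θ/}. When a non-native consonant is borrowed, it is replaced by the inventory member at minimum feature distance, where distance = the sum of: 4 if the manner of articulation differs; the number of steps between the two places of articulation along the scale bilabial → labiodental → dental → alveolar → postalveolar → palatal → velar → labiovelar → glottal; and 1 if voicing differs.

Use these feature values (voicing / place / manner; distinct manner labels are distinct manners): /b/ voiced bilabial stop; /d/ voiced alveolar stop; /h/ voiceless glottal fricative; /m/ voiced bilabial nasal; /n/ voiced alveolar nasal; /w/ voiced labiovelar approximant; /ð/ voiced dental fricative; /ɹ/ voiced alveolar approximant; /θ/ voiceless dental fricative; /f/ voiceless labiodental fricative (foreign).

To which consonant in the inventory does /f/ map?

θ

/θ/ is closest: same manner (fricative), place distance 1 (labiodental→dental), same voicing; total 1. Next closest is /ð/ at distance 2.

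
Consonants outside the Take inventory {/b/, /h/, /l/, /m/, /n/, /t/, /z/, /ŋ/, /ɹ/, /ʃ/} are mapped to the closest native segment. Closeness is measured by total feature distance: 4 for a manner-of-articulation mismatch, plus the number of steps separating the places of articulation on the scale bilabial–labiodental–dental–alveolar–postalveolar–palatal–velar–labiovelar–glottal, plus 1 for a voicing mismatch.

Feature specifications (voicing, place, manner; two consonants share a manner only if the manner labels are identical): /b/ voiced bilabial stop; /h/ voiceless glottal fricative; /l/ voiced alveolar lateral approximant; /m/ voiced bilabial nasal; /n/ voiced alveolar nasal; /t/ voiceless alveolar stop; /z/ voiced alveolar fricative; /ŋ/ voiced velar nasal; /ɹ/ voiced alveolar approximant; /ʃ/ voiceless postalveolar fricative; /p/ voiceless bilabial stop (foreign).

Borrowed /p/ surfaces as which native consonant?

/b/ is closest: same manner (stop), place distance 0 (bilabial→bilabial), voicing differs (+1); total 1. Next closest is /t/ at distance 3.

b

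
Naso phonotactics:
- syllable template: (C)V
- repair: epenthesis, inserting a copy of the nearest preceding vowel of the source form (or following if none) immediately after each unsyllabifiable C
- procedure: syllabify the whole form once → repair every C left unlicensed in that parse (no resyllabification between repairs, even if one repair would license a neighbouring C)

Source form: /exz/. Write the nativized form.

exeze

The consonants /x/, /z/ cannot be parsed into a legal (C)V syllable (no codas are permitted; onsets are limited to one consonant).
Epenthesis after each stranded consonant: /x/ → /xe/, /z/ → /ze/.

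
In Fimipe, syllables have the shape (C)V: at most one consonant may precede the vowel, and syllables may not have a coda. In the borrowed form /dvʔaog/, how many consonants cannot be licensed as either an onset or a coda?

The consonants /d/, /v/, /g/ cannot be parsed into a legal (C)V syllable (no codas are permitted; onsets are limited to one consonant).

3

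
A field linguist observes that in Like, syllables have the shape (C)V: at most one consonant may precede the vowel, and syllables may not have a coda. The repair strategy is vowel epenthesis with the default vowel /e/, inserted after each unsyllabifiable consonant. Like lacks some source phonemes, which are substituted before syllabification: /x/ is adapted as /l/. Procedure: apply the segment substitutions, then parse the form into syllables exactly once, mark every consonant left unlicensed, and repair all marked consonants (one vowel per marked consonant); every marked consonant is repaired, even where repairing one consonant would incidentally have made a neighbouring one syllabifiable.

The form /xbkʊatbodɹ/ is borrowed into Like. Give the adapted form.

Substitution: /x/ → /l/, giving /lbkʊatbodɹ/.
The consonants /l/, /b/, /t/, /d/, /ɹ/ cannot be parsed into a legal (C)V syllable (no codas are permitted; onsets are limited to one consonant).
Epenthesis after each stranded consonant: /l/ → /le/, /b/ → /be/, /t/ → /te/, /d/ → /de/, /ɹ/ → /ɹe/.

lebekʊatebodeɹe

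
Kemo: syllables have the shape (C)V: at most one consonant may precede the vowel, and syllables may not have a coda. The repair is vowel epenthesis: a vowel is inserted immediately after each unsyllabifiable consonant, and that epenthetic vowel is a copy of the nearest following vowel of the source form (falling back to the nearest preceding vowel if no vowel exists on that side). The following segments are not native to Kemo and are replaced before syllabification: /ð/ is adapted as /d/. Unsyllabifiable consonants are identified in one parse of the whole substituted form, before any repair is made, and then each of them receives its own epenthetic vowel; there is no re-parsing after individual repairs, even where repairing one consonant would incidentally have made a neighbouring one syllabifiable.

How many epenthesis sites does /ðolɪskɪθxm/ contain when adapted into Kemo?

After substitution the input is /dolɪskɪθxm/.
The unsyllabifiable consonants are /s/, /θ/, /x/, /m/; each receives one epenthetic vowel.

4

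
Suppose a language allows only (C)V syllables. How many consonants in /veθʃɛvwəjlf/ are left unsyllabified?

5

Under (C)V, the unsyllabifiable consonants are /θ/, /v/, /j/, /l/, /f/ (no codas are permitted; onsets are limited to one consonant).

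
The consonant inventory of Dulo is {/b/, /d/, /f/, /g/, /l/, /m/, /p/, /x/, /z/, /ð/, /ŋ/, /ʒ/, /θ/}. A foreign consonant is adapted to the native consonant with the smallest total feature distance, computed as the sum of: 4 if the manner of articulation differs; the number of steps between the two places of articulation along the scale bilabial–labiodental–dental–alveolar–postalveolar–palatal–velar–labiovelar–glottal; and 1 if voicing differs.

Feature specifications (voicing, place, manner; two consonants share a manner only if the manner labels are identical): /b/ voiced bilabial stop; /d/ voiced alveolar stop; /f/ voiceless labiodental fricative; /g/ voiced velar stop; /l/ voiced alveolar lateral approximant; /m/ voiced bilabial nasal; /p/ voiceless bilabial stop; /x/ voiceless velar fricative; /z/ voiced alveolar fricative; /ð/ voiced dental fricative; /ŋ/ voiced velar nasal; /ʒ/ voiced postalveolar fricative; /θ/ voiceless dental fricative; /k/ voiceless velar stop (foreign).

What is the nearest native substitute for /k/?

/g/ is closest: same manner (stop), place distance 0 (velar→velar), voicing differs (+1); total 1. Next closest is /d/ at distance 4.

g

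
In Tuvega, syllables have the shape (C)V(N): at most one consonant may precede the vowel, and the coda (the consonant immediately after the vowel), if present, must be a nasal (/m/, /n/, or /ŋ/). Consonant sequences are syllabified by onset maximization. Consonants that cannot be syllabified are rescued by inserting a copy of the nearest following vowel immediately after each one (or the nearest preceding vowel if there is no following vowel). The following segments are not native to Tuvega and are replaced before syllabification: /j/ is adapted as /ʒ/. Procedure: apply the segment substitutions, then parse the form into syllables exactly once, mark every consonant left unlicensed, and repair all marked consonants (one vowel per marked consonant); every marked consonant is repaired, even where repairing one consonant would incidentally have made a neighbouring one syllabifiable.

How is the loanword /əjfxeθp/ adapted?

Substitution: /j/ → /ʒ/, giving /əʒfxeθp/.
Syllabifying with onset maximization leaves /ʒ/, /f/, /θ/, /p/ stranded (only a nasal (/m/, /n/, or /ŋ/) is licensed in coda position; onsets are limited to one consonant).
Inserting the epenthetic vowel yields /ʒ/ → /ʒe/, /f/ → /fe/, /θ/ → /θe/, /p/ → /pe/.

əʒefexeθepe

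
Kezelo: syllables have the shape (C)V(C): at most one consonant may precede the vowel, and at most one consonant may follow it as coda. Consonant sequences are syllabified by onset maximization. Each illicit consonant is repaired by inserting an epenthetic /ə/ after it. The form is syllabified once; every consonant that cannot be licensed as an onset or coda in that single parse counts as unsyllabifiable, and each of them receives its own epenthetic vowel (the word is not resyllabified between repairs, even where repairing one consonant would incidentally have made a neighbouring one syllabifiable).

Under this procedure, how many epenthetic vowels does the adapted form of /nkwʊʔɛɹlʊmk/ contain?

3

The unsyllabifiable consonants are /n/, /k/, /k/; each receives one epenthetic vowel.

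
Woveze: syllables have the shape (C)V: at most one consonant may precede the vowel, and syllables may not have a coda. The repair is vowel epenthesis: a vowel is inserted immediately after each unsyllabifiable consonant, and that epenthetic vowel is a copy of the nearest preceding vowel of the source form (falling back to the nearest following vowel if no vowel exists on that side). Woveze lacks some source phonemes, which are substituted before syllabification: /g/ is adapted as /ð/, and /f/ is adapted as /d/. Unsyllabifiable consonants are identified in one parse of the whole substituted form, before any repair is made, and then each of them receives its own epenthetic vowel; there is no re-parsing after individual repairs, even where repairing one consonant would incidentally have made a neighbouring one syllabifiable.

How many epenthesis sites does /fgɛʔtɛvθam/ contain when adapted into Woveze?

4

After substitution the input is /dðɛʔtɛvθam/.
The unsyllabifiable consonants are /d/, /ʔ/, /v/, /m/; each receives one epenthetic vowel.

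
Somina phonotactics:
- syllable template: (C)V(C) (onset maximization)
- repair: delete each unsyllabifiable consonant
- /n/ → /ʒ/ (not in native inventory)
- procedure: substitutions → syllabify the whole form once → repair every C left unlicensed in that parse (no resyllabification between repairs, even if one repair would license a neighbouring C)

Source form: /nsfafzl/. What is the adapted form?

faf

Substitution: /n/ → /ʒ/, giving /ʒsfafzl/.
Syllabifying with onset maximization leaves /ʒ/, /s/, /z/, /l/ stranded (at most one coda consonant is licensed; onsets are limited to one consonant).
Each unlicensed consonant is deleted: /ʒ/, /s/, /z/, /l/.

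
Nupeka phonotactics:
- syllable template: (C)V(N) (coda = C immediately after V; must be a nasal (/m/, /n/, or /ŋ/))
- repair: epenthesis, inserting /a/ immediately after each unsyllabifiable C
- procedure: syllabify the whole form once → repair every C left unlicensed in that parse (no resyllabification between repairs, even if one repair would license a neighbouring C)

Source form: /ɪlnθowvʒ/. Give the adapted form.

Under (C)V(N), the unsyllabifiable consonants are /l/, /n/, /w/, /v/, /ʒ/ (only a nasal (/m/, /n/, or /ŋ/) is licensed in coda position; onsets are limited to one consonant).
Inserting the epenthetic vowel yields /l/ → /la/, /n/ → /na/, /w/ → /wa/, /v/ → /va/, /ʒ/ → /ʒa/.

ɪlanaθowavaʒa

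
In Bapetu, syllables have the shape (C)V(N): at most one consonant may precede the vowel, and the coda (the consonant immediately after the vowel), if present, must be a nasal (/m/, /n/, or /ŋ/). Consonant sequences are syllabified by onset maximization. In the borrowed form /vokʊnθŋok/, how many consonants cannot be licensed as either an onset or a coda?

The consonants /θ/, /k/ cannot be parsed into a legal (C)V(N) syllable (only a nasal (/m/, /n/, or /ŋ/) is licensed in coda position; onsets are limited to one consonant).

2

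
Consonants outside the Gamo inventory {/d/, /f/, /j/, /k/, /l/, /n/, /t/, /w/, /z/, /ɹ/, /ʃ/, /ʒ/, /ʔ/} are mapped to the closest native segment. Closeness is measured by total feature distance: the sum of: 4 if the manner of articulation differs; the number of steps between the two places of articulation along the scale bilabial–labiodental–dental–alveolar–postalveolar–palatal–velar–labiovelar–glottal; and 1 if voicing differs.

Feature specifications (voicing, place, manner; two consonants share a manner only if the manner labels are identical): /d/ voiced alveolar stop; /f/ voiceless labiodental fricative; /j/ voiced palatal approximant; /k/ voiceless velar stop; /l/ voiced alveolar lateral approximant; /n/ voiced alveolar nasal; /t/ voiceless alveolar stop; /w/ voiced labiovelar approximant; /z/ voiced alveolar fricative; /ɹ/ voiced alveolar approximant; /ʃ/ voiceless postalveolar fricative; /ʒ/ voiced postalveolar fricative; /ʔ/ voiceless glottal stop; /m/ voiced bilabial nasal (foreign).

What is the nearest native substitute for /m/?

/n/ is closest: same manner (nasal), place distance 3 (bilabial→alveolar), same voicing; total 3. Next closest is /f/ at distance 6.

n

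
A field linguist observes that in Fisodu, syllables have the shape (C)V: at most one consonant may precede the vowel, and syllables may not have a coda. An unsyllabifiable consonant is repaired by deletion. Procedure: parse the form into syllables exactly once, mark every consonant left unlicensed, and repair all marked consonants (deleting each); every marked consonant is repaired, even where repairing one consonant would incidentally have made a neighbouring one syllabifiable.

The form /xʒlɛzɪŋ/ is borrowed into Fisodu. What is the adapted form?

Under (C)V, the unsyllabifiable consonants are /x/, /ʒ/, /ŋ/ (no codas are permitted; onsets are limited to one consonant).
Each unlicensed consonant is deleted: /x/, /ʒ/, /ŋ/.

lɛzɪ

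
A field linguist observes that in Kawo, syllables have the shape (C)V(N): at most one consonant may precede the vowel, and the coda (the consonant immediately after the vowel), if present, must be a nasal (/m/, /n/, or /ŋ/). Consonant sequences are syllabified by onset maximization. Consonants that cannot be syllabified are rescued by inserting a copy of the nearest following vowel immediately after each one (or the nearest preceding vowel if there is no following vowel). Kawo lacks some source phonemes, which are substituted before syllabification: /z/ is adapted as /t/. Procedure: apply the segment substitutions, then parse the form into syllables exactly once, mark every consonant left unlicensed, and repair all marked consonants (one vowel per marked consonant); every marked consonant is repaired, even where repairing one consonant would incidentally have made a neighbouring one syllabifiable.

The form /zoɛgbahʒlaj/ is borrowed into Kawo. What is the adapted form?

toɛgabahaʒalaja

Substitution: /z/ → /t/, giving /toɛgbahʒlaj/.
Under (C)V(N), the unsyllabifiable consonants are /g/, /h/, /ʒ/, /j/ (only a nasal (/m/, /n/, or /ŋ/) is licensed in coda position; onsets are limited to one consonant).
Each unlicensed consonant becomes the onset of a new syllable: /g/ → /ga/, /h/ → /ha/, /ʒ/ → /ʒa/, /j/ → /ja/.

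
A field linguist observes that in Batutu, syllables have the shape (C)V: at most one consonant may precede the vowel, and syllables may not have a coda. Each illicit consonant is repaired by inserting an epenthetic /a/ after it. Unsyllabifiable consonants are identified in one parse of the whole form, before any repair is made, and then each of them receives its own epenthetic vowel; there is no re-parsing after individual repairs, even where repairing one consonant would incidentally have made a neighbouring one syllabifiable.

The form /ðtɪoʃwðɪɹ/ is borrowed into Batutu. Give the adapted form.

ðatɪoʃawaðɪɹa

Syllabifying with onset maximization leaves /ð/, /ʃ/, /w/, /ɹ/ stranded (no codas are permitted; onsets are limited to one consonant).
Each unlicensed consonant becomes the onset of a new syllable: /ð/ → /ða/, /ʃ/ → /ʃa/, /w/ → /wa/, /ɹ/ → /ɹa/.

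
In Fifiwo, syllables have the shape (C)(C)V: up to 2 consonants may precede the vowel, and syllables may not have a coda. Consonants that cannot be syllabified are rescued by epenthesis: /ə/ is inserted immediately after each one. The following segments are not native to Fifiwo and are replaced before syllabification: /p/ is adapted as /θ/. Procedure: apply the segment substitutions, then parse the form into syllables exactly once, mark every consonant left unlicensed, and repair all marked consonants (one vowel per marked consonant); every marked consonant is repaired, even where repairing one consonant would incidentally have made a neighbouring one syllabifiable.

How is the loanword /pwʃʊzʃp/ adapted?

θəwʃʊzəʃəθə

Substitution: /p/ → /θ/, giving /θwʃʊzʃθ/.
Syllabifying with onset maximization leaves /θ/, /z/, /ʃ/, /θ/ stranded (no codas are permitted; onsets may contain at most 2 consonants).
Each unlicensed consonant becomes the onset of a new syllable: /θ/ → /θə/, /z/ → /zə/, /ʃ/ → /ʃə/, /θ/ → /θə/.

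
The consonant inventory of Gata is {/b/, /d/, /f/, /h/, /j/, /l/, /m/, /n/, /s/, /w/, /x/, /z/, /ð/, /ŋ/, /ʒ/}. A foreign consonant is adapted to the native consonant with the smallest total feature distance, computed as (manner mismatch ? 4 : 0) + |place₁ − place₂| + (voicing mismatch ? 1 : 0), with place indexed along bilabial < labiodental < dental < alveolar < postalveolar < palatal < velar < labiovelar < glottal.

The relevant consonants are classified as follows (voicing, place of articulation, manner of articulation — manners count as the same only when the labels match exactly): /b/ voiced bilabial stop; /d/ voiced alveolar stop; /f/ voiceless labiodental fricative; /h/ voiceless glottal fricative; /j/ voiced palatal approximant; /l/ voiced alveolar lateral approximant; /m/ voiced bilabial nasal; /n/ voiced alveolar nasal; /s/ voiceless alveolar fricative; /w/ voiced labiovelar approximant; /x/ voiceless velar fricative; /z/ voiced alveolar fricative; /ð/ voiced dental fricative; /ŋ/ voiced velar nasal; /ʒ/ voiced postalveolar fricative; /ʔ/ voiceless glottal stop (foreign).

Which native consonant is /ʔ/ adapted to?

/h/ is closest: manner differs (stop→fricative, +4), place distance 0 (glottal→glottal), same voicing; total 4. Next closest is /d/ at distance 6.

h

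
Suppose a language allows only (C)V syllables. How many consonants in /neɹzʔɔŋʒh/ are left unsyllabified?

5

Under (C)V, the unsyllabifiable consonants are /ɹ/, /z/, /ŋ/, /ʒ/, /h/ (no codas are permitted; onsets are limited to one consonant).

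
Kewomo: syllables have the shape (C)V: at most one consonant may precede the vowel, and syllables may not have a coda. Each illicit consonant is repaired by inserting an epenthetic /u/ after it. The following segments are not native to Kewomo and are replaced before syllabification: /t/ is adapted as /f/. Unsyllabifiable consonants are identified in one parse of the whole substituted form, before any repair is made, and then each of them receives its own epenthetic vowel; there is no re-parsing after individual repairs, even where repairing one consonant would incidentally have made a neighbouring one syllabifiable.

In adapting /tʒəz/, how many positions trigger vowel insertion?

2

After substitution the input is /fʒəz/.
The unsyllabifiable consonants are /f/, /z/; each receives one epenthetic vowel.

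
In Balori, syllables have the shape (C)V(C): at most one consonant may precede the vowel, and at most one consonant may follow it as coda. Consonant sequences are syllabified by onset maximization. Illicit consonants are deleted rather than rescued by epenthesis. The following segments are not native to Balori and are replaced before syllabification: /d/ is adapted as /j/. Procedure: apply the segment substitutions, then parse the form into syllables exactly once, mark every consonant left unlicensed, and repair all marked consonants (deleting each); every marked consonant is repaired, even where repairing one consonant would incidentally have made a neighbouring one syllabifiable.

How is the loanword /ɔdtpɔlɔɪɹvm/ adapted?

ɔjpɔlɔɪɹ

Substitution: /d/ → /j/, giving /ɔjtpɔlɔɪɹvm/.
Syllabifying with onset maximization leaves /t/, /v/, /m/ stranded (at most one coda consonant is licensed; onsets are limited to one consonant).
Deleting the stranded consonants removes /t/, /v/, /m/.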